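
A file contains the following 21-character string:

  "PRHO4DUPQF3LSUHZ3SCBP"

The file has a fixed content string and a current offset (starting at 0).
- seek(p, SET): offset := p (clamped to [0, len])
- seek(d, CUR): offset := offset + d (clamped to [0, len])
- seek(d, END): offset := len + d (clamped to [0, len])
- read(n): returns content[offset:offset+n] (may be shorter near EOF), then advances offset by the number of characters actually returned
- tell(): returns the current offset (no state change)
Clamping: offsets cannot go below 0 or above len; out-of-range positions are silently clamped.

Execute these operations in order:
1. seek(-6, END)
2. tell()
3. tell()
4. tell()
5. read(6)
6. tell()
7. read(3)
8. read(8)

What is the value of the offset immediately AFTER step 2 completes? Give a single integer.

Answer: 15

Derivation:
After 1 (seek(-6, END)): offset=15
After 2 (tell()): offset=15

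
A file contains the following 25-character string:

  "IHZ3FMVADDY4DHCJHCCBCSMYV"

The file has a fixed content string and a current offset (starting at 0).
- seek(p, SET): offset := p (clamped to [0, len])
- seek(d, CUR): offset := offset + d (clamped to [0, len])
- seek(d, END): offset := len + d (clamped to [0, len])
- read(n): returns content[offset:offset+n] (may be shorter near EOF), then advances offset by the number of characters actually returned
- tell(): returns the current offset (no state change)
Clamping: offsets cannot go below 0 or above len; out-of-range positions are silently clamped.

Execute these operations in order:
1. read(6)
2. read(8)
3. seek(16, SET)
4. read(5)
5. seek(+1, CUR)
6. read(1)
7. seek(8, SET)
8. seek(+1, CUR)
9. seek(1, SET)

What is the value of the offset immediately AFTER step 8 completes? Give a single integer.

Answer: 9

Derivation:
After 1 (read(6)): returned 'IHZ3FM', offset=6
After 2 (read(8)): returned 'VADDY4DH', offset=14
After 3 (seek(16, SET)): offset=16
After 4 (read(5)): returned 'HCCBC', offset=21
After 5 (seek(+1, CUR)): offset=22
After 6 (read(1)): returned 'M', offset=23
After 7 (seek(8, SET)): offset=8
After 8 (seek(+1, CUR)): offset=9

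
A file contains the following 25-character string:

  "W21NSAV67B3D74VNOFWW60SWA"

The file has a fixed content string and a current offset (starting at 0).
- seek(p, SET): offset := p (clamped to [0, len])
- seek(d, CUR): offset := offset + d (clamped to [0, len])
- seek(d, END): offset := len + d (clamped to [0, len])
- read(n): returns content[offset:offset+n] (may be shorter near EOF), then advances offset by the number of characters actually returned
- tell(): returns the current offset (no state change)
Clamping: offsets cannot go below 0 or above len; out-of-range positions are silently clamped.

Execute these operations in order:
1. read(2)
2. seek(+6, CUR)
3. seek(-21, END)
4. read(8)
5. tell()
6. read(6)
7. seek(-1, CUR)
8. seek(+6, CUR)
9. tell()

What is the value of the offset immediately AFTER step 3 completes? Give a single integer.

Answer: 4

Derivation:
After 1 (read(2)): returned 'W2', offset=2
After 2 (seek(+6, CUR)): offset=8
After 3 (seek(-21, END)): offset=4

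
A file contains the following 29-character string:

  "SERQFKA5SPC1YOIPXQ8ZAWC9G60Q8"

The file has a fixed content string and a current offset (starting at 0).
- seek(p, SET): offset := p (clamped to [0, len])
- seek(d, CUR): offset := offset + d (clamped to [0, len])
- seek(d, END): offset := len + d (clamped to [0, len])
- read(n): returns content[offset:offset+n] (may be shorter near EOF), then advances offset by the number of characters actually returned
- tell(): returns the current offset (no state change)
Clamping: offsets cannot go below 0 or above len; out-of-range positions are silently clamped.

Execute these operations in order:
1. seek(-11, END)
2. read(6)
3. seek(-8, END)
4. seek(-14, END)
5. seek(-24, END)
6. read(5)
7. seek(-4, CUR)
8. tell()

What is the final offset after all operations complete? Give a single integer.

After 1 (seek(-11, END)): offset=18
After 2 (read(6)): returned '8ZAWC9', offset=24
After 3 (seek(-8, END)): offset=21
After 4 (seek(-14, END)): offset=15
After 5 (seek(-24, END)): offset=5
After 6 (read(5)): returned 'KA5SP', offset=10
After 7 (seek(-4, CUR)): offset=6
After 8 (tell()): offset=6

Answer: 6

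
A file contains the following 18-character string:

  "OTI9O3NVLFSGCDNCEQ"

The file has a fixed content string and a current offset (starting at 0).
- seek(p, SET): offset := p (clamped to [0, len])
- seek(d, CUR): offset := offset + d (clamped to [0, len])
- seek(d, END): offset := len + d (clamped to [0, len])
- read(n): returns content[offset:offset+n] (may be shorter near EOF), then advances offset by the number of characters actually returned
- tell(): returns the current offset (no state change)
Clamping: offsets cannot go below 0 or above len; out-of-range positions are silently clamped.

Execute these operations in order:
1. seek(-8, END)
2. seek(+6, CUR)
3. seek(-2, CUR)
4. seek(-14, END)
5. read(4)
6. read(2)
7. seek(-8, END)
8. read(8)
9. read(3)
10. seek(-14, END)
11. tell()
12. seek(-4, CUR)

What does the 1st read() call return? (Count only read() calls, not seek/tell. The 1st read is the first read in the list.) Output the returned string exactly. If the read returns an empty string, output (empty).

Answer: O3NV

Derivation:
After 1 (seek(-8, END)): offset=10
After 2 (seek(+6, CUR)): offset=16
After 3 (seek(-2, CUR)): offset=14
After 4 (seek(-14, END)): offset=4
After 5 (read(4)): returned 'O3NV', offset=8
After 6 (read(2)): returned 'LF', offset=10
After 7 (seek(-8, END)): offset=10
After 8 (read(8)): returned 'SGCDNCEQ', offset=18
After 9 (read(3)): returned '', offset=18
After 10 (seek(-14, END)): offset=4
After 11 (tell()): offset=4
After 12 (seek(-4, CUR)): offset=0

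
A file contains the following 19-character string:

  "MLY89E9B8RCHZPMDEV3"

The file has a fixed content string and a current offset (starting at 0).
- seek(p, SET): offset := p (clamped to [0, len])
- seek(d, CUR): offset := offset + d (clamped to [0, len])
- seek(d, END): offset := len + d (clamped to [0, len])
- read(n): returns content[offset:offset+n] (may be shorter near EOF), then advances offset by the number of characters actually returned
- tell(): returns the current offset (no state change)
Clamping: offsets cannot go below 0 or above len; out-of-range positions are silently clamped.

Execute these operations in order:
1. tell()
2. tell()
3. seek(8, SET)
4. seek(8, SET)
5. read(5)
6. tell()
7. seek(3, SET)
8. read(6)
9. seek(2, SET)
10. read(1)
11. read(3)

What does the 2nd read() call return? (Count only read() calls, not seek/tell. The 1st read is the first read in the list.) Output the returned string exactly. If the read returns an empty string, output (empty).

Answer: 89E9B8

Derivation:
After 1 (tell()): offset=0
After 2 (tell()): offset=0
After 3 (seek(8, SET)): offset=8
After 4 (seek(8, SET)): offset=8
After 5 (read(5)): returned '8RCHZ', offset=13
After 6 (tell()): offset=13
After 7 (seek(3, SET)): offset=3
After 8 (read(6)): returned '89E9B8', offset=9
After 9 (seek(2, SET)): offset=2
After 10 (read(1)): returned 'Y', offset=3
After 11 (read(3)): returned '89E', offset=6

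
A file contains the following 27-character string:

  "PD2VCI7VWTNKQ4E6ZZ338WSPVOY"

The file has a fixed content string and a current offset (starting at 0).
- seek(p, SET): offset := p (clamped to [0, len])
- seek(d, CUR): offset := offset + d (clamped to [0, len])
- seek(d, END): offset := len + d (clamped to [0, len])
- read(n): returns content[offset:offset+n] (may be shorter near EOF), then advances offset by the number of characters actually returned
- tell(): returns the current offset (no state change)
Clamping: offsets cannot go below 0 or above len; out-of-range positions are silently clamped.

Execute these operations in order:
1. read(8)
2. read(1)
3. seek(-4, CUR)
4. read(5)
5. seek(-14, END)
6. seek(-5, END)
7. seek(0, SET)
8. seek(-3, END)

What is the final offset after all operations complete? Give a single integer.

Answer: 24

Derivation:
After 1 (read(8)): returned 'PD2VCI7V', offset=8
After 2 (read(1)): returned 'W', offset=9
After 3 (seek(-4, CUR)): offset=5
After 4 (read(5)): returned 'I7VWT', offset=10
After 5 (seek(-14, END)): offset=13
After 6 (seek(-5, END)): offset=22
After 7 (seek(0, SET)): offset=0
After 8 (seek(-3, END)): offset=24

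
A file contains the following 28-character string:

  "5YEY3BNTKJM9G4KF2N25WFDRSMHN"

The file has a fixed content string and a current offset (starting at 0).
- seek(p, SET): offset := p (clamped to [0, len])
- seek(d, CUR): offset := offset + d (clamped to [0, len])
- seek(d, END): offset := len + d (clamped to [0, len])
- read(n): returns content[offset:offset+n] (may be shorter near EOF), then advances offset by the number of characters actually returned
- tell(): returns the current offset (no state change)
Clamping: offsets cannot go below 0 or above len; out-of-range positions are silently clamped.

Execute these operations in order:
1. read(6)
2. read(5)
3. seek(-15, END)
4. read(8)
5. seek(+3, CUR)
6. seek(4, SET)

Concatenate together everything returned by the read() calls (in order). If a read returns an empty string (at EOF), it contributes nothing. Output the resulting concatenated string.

Answer: 5YEY3BNTKJM4KF2N25W

Derivation:
After 1 (read(6)): returned '5YEY3B', offset=6
After 2 (read(5)): returned 'NTKJM', offset=11
After 3 (seek(-15, END)): offset=13
After 4 (read(8)): returned '4KF2N25W', offset=21
After 5 (seek(+3, CUR)): offset=24
After 6 (seek(4, SET)): offset=4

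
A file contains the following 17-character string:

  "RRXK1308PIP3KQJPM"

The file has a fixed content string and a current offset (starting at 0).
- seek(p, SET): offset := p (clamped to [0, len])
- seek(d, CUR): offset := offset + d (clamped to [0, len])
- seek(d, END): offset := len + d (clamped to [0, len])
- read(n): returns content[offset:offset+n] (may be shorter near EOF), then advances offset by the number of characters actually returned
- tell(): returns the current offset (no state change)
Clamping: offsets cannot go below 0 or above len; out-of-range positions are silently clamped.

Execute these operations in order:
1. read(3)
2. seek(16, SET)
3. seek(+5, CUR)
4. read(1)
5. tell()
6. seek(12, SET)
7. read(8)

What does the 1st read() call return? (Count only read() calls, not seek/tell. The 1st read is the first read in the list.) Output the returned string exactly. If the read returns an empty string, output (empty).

After 1 (read(3)): returned 'RRX', offset=3
After 2 (seek(16, SET)): offset=16
After 3 (seek(+5, CUR)): offset=17
After 4 (read(1)): returned '', offset=17
After 5 (tell()): offset=17
After 6 (seek(12, SET)): offset=12
After 7 (read(8)): returned 'KQJPM', offset=17

Answer: RRX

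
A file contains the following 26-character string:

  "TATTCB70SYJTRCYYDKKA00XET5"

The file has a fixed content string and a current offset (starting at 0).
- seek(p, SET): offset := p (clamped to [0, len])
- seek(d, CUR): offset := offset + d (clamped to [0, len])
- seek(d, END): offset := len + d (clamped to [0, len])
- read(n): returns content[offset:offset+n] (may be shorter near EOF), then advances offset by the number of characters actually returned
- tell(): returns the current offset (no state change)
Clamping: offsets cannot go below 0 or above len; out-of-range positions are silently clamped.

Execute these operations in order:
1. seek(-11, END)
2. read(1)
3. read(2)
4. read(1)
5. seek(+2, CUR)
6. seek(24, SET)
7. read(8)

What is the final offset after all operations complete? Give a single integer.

Answer: 26

Derivation:
After 1 (seek(-11, END)): offset=15
After 2 (read(1)): returned 'Y', offset=16
After 3 (read(2)): returned 'DK', offset=18
After 4 (read(1)): returned 'K', offset=19
After 5 (seek(+2, CUR)): offset=21
After 6 (seek(24, SET)): offset=24
After 7 (read(8)): returned 'T5', offset=26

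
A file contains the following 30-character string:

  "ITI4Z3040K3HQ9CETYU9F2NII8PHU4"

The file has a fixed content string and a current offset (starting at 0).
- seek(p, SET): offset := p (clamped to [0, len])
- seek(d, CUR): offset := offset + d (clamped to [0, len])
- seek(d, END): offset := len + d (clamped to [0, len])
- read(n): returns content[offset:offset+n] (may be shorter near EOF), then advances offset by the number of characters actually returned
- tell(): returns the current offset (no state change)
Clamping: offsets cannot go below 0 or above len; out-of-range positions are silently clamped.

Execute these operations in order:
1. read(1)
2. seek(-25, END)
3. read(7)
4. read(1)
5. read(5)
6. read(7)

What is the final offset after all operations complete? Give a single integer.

After 1 (read(1)): returned 'I', offset=1
After 2 (seek(-25, END)): offset=5
After 3 (read(7)): returned '3040K3H', offset=12
After 4 (read(1)): returned 'Q', offset=13
After 5 (read(5)): returned '9CETY', offset=18
After 6 (read(7)): returned 'U9F2NII', offset=25

Answer: 25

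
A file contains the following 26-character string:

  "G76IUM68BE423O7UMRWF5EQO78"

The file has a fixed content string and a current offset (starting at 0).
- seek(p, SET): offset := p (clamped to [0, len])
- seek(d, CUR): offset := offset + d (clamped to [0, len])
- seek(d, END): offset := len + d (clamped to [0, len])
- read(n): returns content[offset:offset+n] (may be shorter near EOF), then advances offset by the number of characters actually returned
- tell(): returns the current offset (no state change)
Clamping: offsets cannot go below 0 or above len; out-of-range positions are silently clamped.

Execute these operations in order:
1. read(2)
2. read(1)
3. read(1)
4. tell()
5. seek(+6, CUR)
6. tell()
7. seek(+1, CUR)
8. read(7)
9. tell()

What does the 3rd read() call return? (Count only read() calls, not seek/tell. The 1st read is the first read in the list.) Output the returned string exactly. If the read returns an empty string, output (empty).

After 1 (read(2)): returned 'G7', offset=2
After 2 (read(1)): returned '6', offset=3
After 3 (read(1)): returned 'I', offset=4
After 4 (tell()): offset=4
After 5 (seek(+6, CUR)): offset=10
After 6 (tell()): offset=10
After 7 (seek(+1, CUR)): offset=11
After 8 (read(7)): returned '23O7UMR', offset=18
After 9 (tell()): offset=18

Answer: I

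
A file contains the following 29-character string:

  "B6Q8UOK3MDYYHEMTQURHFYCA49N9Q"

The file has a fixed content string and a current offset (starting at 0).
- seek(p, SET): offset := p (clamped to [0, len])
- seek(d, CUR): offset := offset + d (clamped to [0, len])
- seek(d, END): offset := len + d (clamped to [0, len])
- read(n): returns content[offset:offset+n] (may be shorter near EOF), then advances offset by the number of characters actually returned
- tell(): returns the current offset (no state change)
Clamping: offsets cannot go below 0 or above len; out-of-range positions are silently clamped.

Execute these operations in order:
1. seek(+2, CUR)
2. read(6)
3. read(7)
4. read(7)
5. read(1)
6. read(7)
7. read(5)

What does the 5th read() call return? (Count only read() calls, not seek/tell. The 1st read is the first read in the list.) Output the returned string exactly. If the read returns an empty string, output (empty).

Answer: A49N9Q

Derivation:
After 1 (seek(+2, CUR)): offset=2
After 2 (read(6)): returned 'Q8UOK3', offset=8
After 3 (read(7)): returned 'MDYYHEM', offset=15
After 4 (read(7)): returned 'TQURHFY', offset=22
After 5 (read(1)): returned 'C', offset=23
After 6 (read(7)): returned 'A49N9Q', offset=29
After 7 (read(5)): returned '', offset=29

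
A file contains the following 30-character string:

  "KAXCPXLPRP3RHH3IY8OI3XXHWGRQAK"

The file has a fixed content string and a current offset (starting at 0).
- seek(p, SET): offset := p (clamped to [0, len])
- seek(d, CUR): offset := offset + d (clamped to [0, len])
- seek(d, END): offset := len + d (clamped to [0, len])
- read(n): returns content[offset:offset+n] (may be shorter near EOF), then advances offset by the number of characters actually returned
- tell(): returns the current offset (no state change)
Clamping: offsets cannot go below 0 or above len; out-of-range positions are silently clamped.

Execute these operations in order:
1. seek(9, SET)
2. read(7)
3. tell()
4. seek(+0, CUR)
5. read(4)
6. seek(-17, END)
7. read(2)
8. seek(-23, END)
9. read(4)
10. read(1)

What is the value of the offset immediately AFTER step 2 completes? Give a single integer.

Answer: 16

Derivation:
After 1 (seek(9, SET)): offset=9
After 2 (read(7)): returned 'P3RHH3I', offset=16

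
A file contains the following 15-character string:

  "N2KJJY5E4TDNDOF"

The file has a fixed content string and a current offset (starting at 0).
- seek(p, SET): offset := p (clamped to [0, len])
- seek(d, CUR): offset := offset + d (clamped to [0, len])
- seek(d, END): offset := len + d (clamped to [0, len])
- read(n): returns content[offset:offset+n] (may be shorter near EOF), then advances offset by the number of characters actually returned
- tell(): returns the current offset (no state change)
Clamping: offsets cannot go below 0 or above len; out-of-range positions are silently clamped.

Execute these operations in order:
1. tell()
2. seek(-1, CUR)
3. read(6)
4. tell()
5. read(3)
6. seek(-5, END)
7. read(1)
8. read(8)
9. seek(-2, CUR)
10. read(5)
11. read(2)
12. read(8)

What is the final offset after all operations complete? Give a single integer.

After 1 (tell()): offset=0
After 2 (seek(-1, CUR)): offset=0
After 3 (read(6)): returned 'N2KJJY', offset=6
After 4 (tell()): offset=6
After 5 (read(3)): returned '5E4', offset=9
After 6 (seek(-5, END)): offset=10
After 7 (read(1)): returned 'D', offset=11
After 8 (read(8)): returned 'NDOF', offset=15
After 9 (seek(-2, CUR)): offset=13
After 10 (read(5)): returned 'OF', offset=15
After 11 (read(2)): returned '', offset=15
After 12 (read(8)): returned '', offset=15

Answer: 15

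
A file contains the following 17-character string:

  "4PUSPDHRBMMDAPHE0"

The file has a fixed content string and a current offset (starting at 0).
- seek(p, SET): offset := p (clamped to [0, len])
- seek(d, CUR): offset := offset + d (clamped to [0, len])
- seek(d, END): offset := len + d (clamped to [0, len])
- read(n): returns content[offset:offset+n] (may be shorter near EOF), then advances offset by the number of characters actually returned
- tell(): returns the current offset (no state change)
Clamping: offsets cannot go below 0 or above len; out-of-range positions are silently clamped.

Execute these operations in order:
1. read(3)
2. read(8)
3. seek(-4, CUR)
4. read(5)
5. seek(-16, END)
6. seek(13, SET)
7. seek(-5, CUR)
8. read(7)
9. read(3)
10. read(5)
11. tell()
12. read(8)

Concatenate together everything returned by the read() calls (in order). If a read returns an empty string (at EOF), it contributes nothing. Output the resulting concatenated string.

Answer: 4PUSPDHRBMMRBMMDBMMDAPHE0

Derivation:
After 1 (read(3)): returned '4PU', offset=3
After 2 (read(8)): returned 'SPDHRBMM', offset=11
After 3 (seek(-4, CUR)): offset=7
After 4 (read(5)): returned 'RBMMD', offset=12
After 5 (seek(-16, END)): offset=1
After 6 (seek(13, SET)): offset=13
After 7 (seek(-5, CUR)): offset=8
After 8 (read(7)): returned 'BMMDAPH', offset=15
After 9 (read(3)): returned 'E0', offset=17
After 10 (read(5)): returned '', offset=17
After 11 (tell()): offset=17
After 12 (read(8)): returned '', offset=17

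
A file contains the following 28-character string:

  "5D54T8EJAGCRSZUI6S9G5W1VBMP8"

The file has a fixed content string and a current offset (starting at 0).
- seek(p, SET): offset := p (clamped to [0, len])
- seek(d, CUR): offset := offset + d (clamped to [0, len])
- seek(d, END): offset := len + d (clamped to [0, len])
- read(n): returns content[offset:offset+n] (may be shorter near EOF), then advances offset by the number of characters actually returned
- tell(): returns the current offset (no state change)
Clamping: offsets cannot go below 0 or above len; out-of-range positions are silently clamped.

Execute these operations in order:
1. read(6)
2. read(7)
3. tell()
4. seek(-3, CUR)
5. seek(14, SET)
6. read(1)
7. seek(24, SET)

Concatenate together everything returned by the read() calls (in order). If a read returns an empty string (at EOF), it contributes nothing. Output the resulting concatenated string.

After 1 (read(6)): returned '5D54T8', offset=6
After 2 (read(7)): returned 'EJAGCRS', offset=13
After 3 (tell()): offset=13
After 4 (seek(-3, CUR)): offset=10
After 5 (seek(14, SET)): offset=14
After 6 (read(1)): returned 'U', offset=15
After 7 (seek(24, SET)): offset=24

Answer: 5D54T8EJAGCRSU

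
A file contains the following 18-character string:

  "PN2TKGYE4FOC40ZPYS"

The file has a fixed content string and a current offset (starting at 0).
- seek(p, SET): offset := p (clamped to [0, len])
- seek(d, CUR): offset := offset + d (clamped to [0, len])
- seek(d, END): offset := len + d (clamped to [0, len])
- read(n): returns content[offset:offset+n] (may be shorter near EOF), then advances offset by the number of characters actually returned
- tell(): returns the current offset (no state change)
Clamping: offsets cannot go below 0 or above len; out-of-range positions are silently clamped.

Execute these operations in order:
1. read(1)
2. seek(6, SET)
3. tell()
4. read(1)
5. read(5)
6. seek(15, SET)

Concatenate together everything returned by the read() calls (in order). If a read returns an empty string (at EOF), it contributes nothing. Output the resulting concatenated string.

After 1 (read(1)): returned 'P', offset=1
After 2 (seek(6, SET)): offset=6
After 3 (tell()): offset=6
After 4 (read(1)): returned 'Y', offset=7
After 5 (read(5)): returned 'E4FOC', offset=12
After 6 (seek(15, SET)): offset=15

Answer: PYE4FOC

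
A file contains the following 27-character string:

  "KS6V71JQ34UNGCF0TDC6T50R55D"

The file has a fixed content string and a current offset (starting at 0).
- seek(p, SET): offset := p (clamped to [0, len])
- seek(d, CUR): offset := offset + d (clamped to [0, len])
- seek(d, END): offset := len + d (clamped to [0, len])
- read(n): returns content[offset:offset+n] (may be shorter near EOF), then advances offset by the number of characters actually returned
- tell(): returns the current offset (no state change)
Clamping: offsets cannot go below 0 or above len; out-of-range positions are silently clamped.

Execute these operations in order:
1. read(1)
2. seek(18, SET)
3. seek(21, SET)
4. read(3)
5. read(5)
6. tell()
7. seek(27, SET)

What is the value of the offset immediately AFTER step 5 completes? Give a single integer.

Answer: 27

Derivation:
After 1 (read(1)): returned 'K', offset=1
After 2 (seek(18, SET)): offset=18
After 3 (seek(21, SET)): offset=21
After 4 (read(3)): returned '50R', offset=24
After 5 (read(5)): returned '55D', offset=27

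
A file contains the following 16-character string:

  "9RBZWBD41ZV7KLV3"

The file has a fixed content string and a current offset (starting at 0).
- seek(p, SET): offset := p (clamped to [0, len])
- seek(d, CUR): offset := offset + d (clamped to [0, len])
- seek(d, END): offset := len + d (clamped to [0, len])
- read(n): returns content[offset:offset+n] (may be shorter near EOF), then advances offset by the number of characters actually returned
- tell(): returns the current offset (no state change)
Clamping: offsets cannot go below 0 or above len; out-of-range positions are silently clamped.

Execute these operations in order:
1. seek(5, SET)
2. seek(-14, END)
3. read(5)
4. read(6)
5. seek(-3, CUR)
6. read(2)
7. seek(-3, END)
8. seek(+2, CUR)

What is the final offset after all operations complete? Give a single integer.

After 1 (seek(5, SET)): offset=5
After 2 (seek(-14, END)): offset=2
After 3 (read(5)): returned 'BZWBD', offset=7
After 4 (read(6)): returned '41ZV7K', offset=13
After 5 (seek(-3, CUR)): offset=10
After 6 (read(2)): returned 'V7', offset=12
After 7 (seek(-3, END)): offset=13
After 8 (seek(+2, CUR)): offset=15

Answer: 15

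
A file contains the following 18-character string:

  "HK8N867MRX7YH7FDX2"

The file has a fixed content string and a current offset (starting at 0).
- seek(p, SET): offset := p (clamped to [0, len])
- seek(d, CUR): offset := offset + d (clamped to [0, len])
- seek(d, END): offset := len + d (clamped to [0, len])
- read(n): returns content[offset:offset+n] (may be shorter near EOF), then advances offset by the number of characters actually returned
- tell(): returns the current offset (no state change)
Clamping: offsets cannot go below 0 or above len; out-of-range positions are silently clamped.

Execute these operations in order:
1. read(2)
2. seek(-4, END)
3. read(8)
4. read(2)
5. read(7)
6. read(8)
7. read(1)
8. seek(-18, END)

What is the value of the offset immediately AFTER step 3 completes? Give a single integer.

After 1 (read(2)): returned 'HK', offset=2
After 2 (seek(-4, END)): offset=14
After 3 (read(8)): returned 'FDX2', offset=18

Answer: 18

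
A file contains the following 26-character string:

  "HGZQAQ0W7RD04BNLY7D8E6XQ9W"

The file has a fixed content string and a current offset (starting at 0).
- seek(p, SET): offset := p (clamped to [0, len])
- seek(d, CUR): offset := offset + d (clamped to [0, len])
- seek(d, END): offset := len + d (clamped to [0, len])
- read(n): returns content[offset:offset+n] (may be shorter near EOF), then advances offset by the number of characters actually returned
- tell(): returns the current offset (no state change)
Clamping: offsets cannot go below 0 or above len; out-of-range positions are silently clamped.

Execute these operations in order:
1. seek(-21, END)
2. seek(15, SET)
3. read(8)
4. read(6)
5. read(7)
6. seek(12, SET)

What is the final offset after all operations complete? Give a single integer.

After 1 (seek(-21, END)): offset=5
After 2 (seek(15, SET)): offset=15
After 3 (read(8)): returned 'LY7D8E6X', offset=23
After 4 (read(6)): returned 'Q9W', offset=26
After 5 (read(7)): returned '', offset=26
After 6 (seek(12, SET)): offset=12

Answer: 12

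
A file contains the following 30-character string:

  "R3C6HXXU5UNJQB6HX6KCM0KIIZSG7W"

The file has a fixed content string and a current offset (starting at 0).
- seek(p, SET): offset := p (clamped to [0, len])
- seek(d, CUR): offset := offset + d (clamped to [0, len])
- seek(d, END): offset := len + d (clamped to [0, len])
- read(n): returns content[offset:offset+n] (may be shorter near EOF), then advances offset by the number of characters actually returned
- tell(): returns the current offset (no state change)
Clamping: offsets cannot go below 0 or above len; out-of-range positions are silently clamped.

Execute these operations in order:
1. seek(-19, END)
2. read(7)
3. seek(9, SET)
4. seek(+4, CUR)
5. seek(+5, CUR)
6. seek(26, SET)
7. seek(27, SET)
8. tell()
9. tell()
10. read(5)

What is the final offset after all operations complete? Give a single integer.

After 1 (seek(-19, END)): offset=11
After 2 (read(7)): returned 'JQB6HX6', offset=18
After 3 (seek(9, SET)): offset=9
After 4 (seek(+4, CUR)): offset=13
After 5 (seek(+5, CUR)): offset=18
After 6 (seek(26, SET)): offset=26
After 7 (seek(27, SET)): offset=27
After 8 (tell()): offset=27
After 9 (tell()): offset=27
After 10 (read(5)): returned 'G7W', offset=30

Answer: 30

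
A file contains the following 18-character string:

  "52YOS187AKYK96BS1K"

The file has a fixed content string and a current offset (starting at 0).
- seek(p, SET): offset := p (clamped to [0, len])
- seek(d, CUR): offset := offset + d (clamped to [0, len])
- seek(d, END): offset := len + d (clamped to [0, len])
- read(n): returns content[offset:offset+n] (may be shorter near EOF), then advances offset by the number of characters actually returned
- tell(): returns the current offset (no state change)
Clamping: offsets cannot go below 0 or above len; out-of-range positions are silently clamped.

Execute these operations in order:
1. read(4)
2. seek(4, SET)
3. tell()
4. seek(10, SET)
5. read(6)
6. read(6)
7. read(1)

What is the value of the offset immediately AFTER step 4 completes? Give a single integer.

After 1 (read(4)): returned '52YO', offset=4
After 2 (seek(4, SET)): offset=4
After 3 (tell()): offset=4
After 4 (seek(10, SET)): offset=10

Answer: 10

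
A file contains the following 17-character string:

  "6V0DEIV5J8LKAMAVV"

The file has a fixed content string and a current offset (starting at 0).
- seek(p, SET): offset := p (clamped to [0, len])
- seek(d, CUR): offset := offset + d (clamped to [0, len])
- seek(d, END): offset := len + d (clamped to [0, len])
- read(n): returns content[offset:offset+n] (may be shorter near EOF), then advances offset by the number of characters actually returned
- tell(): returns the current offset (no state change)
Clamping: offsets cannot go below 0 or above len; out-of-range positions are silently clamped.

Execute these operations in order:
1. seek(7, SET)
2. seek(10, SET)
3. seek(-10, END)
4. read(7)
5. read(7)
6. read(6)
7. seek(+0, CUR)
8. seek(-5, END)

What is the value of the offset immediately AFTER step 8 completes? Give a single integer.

After 1 (seek(7, SET)): offset=7
After 2 (seek(10, SET)): offset=10
After 3 (seek(-10, END)): offset=7
After 4 (read(7)): returned '5J8LKAM', offset=14
After 5 (read(7)): returned 'AVV', offset=17
After 6 (read(6)): returned '', offset=17
After 7 (seek(+0, CUR)): offset=17
After 8 (seek(-5, END)): offset=12

Answer: 12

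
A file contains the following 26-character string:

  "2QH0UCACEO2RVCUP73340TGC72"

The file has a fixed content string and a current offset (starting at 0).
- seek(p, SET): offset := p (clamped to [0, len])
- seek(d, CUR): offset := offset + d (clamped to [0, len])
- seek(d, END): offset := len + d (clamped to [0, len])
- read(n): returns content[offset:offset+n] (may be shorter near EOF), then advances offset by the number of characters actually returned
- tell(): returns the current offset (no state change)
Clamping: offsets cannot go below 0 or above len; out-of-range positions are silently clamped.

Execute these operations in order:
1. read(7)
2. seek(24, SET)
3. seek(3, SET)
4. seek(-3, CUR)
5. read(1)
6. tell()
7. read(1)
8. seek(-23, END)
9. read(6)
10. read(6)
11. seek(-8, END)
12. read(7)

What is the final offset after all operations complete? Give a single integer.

After 1 (read(7)): returned '2QH0UCA', offset=7
After 2 (seek(24, SET)): offset=24
After 3 (seek(3, SET)): offset=3
After 4 (seek(-3, CUR)): offset=0
After 5 (read(1)): returned '2', offset=1
After 6 (tell()): offset=1
After 7 (read(1)): returned 'Q', offset=2
After 8 (seek(-23, END)): offset=3
After 9 (read(6)): returned '0UCACE', offset=9
After 10 (read(6)): returned 'O2RVCU', offset=15
After 11 (seek(-8, END)): offset=18
After 12 (read(7)): returned '340TGC7', offset=25

Answer: 25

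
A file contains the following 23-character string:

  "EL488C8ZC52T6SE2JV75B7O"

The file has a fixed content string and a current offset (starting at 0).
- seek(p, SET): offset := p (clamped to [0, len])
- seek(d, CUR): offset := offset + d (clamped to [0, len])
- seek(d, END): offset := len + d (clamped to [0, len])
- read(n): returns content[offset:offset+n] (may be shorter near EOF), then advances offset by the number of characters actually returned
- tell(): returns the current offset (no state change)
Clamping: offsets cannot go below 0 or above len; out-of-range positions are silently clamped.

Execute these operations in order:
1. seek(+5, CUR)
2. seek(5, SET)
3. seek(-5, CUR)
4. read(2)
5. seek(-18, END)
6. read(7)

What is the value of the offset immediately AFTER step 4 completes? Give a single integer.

Answer: 2

Derivation:
After 1 (seek(+5, CUR)): offset=5
After 2 (seek(5, SET)): offset=5
After 3 (seek(-5, CUR)): offset=0
After 4 (read(2)): returned 'EL', offset=2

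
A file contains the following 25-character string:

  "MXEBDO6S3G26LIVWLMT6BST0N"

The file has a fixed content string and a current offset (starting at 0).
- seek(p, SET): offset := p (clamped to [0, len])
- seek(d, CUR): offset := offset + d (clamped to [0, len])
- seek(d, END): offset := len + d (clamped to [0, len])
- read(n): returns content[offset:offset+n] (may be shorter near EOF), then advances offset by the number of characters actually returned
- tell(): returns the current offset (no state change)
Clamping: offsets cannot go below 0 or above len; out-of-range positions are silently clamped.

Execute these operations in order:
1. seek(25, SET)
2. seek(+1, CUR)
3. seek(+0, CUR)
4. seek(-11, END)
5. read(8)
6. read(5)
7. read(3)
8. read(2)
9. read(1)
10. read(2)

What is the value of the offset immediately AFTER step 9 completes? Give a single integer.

Answer: 25

Derivation:
After 1 (seek(25, SET)): offset=25
After 2 (seek(+1, CUR)): offset=25
After 3 (seek(+0, CUR)): offset=25
After 4 (seek(-11, END)): offset=14
After 5 (read(8)): returned 'VWLMT6BS', offset=22
After 6 (read(5)): returned 'T0N', offset=25
After 7 (read(3)): returned '', offset=25
After 8 (read(2)): returned '', offset=25
After 9 (read(1)): returned '', offset=25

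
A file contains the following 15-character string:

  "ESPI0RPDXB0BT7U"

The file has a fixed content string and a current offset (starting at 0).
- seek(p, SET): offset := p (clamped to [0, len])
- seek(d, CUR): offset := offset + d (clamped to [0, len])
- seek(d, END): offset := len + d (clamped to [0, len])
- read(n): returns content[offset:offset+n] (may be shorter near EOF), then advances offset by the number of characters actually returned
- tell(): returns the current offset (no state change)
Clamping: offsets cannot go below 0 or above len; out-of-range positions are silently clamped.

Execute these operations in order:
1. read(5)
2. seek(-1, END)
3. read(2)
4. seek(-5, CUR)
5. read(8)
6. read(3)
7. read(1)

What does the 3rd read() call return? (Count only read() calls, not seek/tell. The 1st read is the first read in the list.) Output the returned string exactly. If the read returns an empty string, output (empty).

After 1 (read(5)): returned 'ESPI0', offset=5
After 2 (seek(-1, END)): offset=14
After 3 (read(2)): returned 'U', offset=15
After 4 (seek(-5, CUR)): offset=10
After 5 (read(8)): returned '0BT7U', offset=15
After 6 (read(3)): returned '', offset=15
After 7 (read(1)): returned '', offset=15

Answer: 0BT7U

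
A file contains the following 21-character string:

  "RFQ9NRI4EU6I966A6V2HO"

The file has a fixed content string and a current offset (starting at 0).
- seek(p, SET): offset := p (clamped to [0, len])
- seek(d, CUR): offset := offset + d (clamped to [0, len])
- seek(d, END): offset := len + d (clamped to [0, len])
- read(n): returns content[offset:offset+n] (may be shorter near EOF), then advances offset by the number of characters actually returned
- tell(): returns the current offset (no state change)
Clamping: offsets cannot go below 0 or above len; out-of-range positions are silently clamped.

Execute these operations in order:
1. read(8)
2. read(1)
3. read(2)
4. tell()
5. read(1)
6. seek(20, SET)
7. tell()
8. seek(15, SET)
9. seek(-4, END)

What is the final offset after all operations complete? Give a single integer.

After 1 (read(8)): returned 'RFQ9NRI4', offset=8
After 2 (read(1)): returned 'E', offset=9
After 3 (read(2)): returned 'U6', offset=11
After 4 (tell()): offset=11
After 5 (read(1)): returned 'I', offset=12
After 6 (seek(20, SET)): offset=20
After 7 (tell()): offset=20
After 8 (seek(15, SET)): offset=15
After 9 (seek(-4, END)): offset=17

Answer: 17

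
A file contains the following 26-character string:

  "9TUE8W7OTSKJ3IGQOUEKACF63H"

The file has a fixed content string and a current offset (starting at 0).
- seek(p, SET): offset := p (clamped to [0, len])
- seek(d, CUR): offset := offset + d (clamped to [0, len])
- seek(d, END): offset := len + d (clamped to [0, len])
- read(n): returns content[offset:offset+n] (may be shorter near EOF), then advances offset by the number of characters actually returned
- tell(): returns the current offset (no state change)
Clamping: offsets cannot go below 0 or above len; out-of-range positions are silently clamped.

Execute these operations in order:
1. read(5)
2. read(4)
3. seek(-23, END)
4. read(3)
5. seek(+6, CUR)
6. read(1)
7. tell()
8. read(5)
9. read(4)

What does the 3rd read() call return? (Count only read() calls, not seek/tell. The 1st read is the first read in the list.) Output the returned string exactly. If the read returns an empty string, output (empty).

Answer: E8W

Derivation:
After 1 (read(5)): returned '9TUE8', offset=5
After 2 (read(4)): returned 'W7OT', offset=9
After 3 (seek(-23, END)): offset=3
After 4 (read(3)): returned 'E8W', offset=6
After 5 (seek(+6, CUR)): offset=12
After 6 (read(1)): returned '3', offset=13
After 7 (tell()): offset=13
After 8 (read(5)): returned 'IGQOU', offset=18
After 9 (read(4)): returned 'EKAC', offset=22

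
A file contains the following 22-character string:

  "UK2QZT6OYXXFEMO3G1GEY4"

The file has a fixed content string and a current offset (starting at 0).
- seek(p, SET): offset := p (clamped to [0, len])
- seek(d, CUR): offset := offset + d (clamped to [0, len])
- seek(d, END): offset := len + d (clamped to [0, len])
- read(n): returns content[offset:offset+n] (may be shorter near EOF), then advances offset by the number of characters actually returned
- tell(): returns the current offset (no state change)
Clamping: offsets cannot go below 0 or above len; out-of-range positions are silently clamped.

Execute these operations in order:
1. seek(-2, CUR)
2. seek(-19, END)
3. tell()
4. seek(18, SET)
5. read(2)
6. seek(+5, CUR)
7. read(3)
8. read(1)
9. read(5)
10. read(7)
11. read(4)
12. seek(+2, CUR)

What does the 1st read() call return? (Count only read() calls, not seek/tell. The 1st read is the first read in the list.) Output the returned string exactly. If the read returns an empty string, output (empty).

After 1 (seek(-2, CUR)): offset=0
After 2 (seek(-19, END)): offset=3
After 3 (tell()): offset=3
After 4 (seek(18, SET)): offset=18
After 5 (read(2)): returned 'GE', offset=20
After 6 (seek(+5, CUR)): offset=22
After 7 (read(3)): returned '', offset=22
After 8 (read(1)): returned '', offset=22
After 9 (read(5)): returned '', offset=22
After 10 (read(7)): returned '', offset=22
After 11 (read(4)): returned '', offset=22
After 12 (seek(+2, CUR)): offset=22

Answer: GE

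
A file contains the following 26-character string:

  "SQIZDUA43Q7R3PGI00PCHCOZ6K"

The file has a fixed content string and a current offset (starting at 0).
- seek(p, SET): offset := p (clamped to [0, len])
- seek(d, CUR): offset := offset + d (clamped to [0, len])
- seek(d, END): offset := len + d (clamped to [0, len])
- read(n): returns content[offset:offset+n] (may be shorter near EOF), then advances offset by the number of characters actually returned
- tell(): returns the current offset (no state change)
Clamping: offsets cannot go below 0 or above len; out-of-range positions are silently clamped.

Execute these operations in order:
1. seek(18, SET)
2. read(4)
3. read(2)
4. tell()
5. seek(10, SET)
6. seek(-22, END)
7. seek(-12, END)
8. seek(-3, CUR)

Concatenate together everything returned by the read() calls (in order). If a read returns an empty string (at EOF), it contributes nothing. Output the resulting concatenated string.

After 1 (seek(18, SET)): offset=18
After 2 (read(4)): returned 'PCHC', offset=22
After 3 (read(2)): returned 'OZ', offset=24
After 4 (tell()): offset=24
After 5 (seek(10, SET)): offset=10
After 6 (seek(-22, END)): offset=4
After 7 (seek(-12, END)): offset=14
After 8 (seek(-3, CUR)): offset=11

Answer: PCHCOZ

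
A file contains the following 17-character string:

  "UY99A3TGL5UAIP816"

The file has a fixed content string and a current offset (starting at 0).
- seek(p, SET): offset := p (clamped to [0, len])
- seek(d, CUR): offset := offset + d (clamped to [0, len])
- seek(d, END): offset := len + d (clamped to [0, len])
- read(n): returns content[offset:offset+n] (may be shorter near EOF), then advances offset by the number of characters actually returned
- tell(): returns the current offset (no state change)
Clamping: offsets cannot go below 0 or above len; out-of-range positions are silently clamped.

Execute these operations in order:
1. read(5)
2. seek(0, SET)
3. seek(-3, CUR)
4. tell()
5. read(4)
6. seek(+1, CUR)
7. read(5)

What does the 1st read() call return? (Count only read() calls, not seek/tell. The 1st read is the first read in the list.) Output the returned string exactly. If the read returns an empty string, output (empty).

After 1 (read(5)): returned 'UY99A', offset=5
After 2 (seek(0, SET)): offset=0
After 3 (seek(-3, CUR)): offset=0
After 4 (tell()): offset=0
After 5 (read(4)): returned 'UY99', offset=4
After 6 (seek(+1, CUR)): offset=5
After 7 (read(5)): returned '3TGL5', offset=10

Answer: UY99A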